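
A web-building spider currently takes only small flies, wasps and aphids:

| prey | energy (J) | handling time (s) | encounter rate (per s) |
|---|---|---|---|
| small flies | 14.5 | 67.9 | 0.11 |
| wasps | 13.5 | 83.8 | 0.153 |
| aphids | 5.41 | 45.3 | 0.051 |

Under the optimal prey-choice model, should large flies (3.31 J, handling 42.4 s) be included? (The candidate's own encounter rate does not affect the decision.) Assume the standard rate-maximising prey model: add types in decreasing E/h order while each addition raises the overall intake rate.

Intake rate on the current diet: R = (0.11×14.5 + 0.153×13.5 + 0.051×5.41) / (1 + 0.11×67.9 + 0.153×83.8 + 0.051×45.3) = 3.936/23.6 = 0.1668 J/s.
large flies: E/h = 3.31/42.4 = 0.07807 J/s.
Since 0.07807 < R, time spent handling large flies is better spent searching.

No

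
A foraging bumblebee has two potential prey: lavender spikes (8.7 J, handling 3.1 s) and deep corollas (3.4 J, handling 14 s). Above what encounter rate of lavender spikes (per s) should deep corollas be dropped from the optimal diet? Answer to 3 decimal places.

0.031 per s

Drop deep corollas once their profitability E₂/h₂ falls below the rate achievable on lavender spikes alone: E₂/h₂ = λE₁/(1 + λh₁).
Solve for λ: λE₁h₂ = E₂(1 + λh₁) → λ(E₁h₂ − E₂h₁) = E₂ → λ = E₂/(E₁h₂ − E₂h₁).
λ = 3.4/(8.7×14 − 3.4×3.1) = 3.4/111.3 = 0.03056 per s.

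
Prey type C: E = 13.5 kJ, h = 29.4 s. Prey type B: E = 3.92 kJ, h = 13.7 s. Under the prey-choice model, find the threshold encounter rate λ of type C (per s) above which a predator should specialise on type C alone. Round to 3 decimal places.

0.056 per s

The zero-one rule: include type B iff E₂/h₂ > λE₁/(1+λh₁). Equality gives the switch point.
λE₁h₂ = E₂ + λE₂h₁ ⇒ λ = E₂/(E₁h₂ − E₂h₁) = 3.92/(184.9 − 115.2) = 0.05624 per s.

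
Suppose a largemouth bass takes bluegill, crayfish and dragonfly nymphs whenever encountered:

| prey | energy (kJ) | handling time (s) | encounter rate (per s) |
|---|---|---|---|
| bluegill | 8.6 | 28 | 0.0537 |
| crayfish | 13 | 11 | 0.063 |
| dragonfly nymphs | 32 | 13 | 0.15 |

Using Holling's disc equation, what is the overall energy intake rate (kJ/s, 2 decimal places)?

R = Σλ_iE_i / (1 + Σλ_ih_i)
Numerator: 0.0537×8.6 + 0.063×13 + 0.15×32 = 6.081
Denominator: 1 + 0.0537×28 + 0.063×11 + 0.15×13 = 5.147
R = 6.081/5.147 = 1.182 kJ/s

1.18 kJ/s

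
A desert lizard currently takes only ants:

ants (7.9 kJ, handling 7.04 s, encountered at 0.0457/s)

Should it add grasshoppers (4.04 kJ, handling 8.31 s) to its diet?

Yes

Current rate: (0.0457×7.9)/(1 + 0.0457×7.04) = 0.2731 kJ/s.
Profitability of grasshoppers: 4.04/8.31 = 0.4862 kJ/s.
0.4862 > 0.2731, so adding grasshoppers raises the average — include it.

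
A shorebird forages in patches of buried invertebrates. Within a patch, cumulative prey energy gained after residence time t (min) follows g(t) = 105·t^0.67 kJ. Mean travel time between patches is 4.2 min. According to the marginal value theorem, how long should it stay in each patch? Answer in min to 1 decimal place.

8.5 min

Optimal t* satisfies g'(t*) = g(t*)/(T + t*).
g'(t) = 0.67·105·t^-0.33. Setting 0.67·105·t^-0.33 = 105·t^0.67/(4.2+t) gives 0.67(4.2+t) = t, so 0.33·t = 0.67×4.2.
t* = 0.67×4.2/0.33 = 8.527 min.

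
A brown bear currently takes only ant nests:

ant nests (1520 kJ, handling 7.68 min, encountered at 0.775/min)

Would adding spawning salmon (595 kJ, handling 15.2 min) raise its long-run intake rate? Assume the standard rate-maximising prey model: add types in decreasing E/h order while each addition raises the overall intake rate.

Intake rate on the current diet: R = (0.775×1520) / (1 + 0.775×7.68) = 1178/6.952 = 169.4 kJ/min.
Profitability of spawning salmon: 595/15.2 = 39.14 kJ/min.
39.14 < 169.4, so adding spawning salmon would lower the average — exclude it.

No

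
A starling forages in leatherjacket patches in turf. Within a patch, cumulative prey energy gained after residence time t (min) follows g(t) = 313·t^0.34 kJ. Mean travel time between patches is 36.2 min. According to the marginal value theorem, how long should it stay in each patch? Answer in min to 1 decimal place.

Optimal t* satisfies g'(t*) = g(t*)/(T + t*).
g'(t) = 0.34·313·t^-0.66. Setting 0.34·313·t^-0.66 = 313·t^0.34/(36.2+t) gives 0.34(36.2+t) = t, so 0.66·t = 0.34×36.2.
t* = 0.34×36.2/0.66 = 18.65 min.

18.6 min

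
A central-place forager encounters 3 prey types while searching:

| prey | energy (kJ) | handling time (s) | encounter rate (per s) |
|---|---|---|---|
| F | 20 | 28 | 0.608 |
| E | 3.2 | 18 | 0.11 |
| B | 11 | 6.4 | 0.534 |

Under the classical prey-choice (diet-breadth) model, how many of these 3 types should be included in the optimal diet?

1

E/h in descending order: B 1.72, F 0.714, E 0.178 kJ/s. The optimal diet is the largest prefix of this list for which every included type satisfies E_i/h_i > R on the types above it.
Rate on top 1: 1.33. F: 0.714 < 1.33 → exclude; stop.
Optimal diet: B — 1 of 3 types.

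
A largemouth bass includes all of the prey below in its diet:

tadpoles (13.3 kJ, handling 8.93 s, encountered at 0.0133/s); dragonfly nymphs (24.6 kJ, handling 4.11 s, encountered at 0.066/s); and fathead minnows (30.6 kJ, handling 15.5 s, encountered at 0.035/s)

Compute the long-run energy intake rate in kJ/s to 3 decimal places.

1.486 kJ/s

R = Σλ_iE_i / (1 + Σλ_ih_i)
Numerator: 0.0133×13.3 + 0.066×24.6 + 0.035×30.6 = 2.871
Denominator: 1 + 0.0133×8.93 + 0.066×4.11 + 0.035×15.5 = 1.933
R = 2.871/1.933 = 1.486 kJ/s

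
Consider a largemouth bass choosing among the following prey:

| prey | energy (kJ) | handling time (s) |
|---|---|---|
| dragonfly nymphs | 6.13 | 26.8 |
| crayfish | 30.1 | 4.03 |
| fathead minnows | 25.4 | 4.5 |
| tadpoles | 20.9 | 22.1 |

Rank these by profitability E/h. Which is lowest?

Profitability E/h (kJ/s): dragonfly nymphs = 6.13/26.8 = 0.229, crayfish = 30.1/4.03 = 7.47, fathead minnows = 25.4/4.5 = 5.64, tadpoles = 20.9/22.1 = 0.946.
Ranked: crayfish > fathead minnows > tadpoles > dragonfly nymphs.

dragonfly nymphs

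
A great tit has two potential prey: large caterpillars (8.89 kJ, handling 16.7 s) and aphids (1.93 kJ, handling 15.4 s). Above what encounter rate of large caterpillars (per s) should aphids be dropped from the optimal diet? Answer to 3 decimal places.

0.018 per s

Drop aphids once their profitability E₂/h₂ falls below the rate achievable on large caterpillars alone: E₂/h₂ = λE₁/(1 + λh₁).
Solve for λ: λE₁h₂ = E₂(1 + λh₁) → λ(E₁h₂ − E₂h₁) = E₂ → λ = E₂/(E₁h₂ − E₂h₁).
λ = 1.93/(8.89×15.4 − 1.93×16.7) = 1.93/104.7 = 0.01844 per s.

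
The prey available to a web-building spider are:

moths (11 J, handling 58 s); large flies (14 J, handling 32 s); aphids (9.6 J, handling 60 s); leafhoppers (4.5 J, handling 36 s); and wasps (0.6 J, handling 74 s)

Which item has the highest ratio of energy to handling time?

large flies

Profitability E/h (J/s): moths = 11/58 = 0.19, large flies = 14/32 = 0.438, aphids = 9.6/60 = 0.16, leafhoppers = 4.5/36 = 0.125, wasps = 0.6/74 = 0.00811.
Ranked: large flies > moths > aphids > leafhoppers > wasps.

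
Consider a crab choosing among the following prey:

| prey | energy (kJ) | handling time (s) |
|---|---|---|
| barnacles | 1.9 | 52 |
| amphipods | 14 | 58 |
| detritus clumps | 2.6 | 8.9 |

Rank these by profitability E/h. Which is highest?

detritus clumps

Profitability E/h (kJ/s): barnacles = 1.9/52 = 0.0365, amphipods = 14/58 = 0.241, detritus clumps = 2.6/8.9 = 0.292.
Ranked: detritus clumps > amphipods > barnacles.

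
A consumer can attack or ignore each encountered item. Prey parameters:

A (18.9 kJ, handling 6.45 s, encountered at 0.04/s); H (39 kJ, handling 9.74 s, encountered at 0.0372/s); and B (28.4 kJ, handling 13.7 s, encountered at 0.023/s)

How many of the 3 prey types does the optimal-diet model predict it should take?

Rank by E/h (kJ/s): H 4, A 2.93, B 2.07. Include each in turn until the next type's E/h falls below the running intake rate.
Rate on top 1: 1.065. A: 2.93 > 1.065 → include.
Rate on top 2: 1.362. B: 2.07 > 1.362 → include.
Optimal diet: H, A, B — 3 of 3 types.

3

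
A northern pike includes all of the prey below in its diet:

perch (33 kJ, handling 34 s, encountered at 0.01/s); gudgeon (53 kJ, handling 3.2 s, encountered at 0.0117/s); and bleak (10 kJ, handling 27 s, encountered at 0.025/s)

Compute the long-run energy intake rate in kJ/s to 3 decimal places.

0.585 kJ/s

Energy encountered per unit search time: 0.01×33 + 0.0117×53 + 0.025×10 = 1.2 kJ/s.
Handling time per unit search time: 0.01×34 + 0.0117×3.2 + 0.025×27 = 1.052.
Rate = 1.2/(1 + 1.052) = 0.5847 kJ/s.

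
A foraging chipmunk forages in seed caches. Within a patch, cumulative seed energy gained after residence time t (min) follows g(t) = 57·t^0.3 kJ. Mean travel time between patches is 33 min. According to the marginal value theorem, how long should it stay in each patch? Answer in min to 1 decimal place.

Maximise g(t)/(T+t): set derivative to zero → g'(t)(T+t) = g(t).
g'(t) = 0.3·57·t^-0.7. Setting 0.3·57·t^-0.7 = 57·t^0.3/(33+t) gives 0.3(33+t) = t, so 0.70·t = 0.3×33.
t* = 0.3×33/0.70 = 14.14 min.

14.1 min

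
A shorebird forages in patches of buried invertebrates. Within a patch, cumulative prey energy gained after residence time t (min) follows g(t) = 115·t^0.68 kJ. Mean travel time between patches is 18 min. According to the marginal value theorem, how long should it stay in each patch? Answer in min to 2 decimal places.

Maximise g(t)/(T+t): set derivative to zero → g'(t)(T+t) = g(t).
g'(t) = 0.68·115·t^-0.32. Setting 0.68·115·t^-0.32 = 115·t^0.68/(18+t) gives 0.68(18+t) = t, so 0.32·t = 0.68×18.
t* = 0.68×18/0.32 = 38.25 min.

38.25 min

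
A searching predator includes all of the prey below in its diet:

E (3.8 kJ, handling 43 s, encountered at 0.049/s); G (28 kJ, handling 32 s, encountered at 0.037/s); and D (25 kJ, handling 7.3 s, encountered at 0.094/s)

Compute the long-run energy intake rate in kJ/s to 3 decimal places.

Energy encountered per unit search time: 0.049×3.8 + 0.037×28 + 0.094×25 = 3.572 kJ/s.
Handling time per unit search time: 0.049×43 + 0.037×32 + 0.094×7.3 = 3.977.
Rate = 3.572/(1 + 3.977) = 0.7177 kJ/s.

0.718 kJ/s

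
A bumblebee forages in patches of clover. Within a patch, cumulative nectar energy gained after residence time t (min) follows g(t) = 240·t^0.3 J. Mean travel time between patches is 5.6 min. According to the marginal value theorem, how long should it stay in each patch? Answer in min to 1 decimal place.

2.4 min

Optimal t* satisfies g'(t*) = g(t*)/(T + t*).
g'(t) = 0.3·240·t^-0.7. Setting 0.3·240·t^-0.7 = 240·t^0.3/(5.6+t) gives 0.3(5.6+t) = t, so 0.70·t = 0.3×5.6.
t* = 0.3×5.6/0.70 = 2.4 min.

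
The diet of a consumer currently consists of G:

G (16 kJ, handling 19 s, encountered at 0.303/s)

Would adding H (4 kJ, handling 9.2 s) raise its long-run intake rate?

No

Intake rate on the current diet: R = (0.303×16) / (1 + 0.303×19) = 4.848/6.757 = 0.7175 kJ/s.
Profitability of H: 4/9.2 = 0.4348 kJ/s.
Since 0.4348 < R, time spent handling H is better spent searching.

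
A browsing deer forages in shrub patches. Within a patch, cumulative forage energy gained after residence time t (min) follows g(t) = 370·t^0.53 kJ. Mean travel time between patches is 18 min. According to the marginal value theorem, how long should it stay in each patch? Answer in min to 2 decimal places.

20.30 min

By the marginal value theorem, leave when the instantaneous gain rate g'(t) equals the habitat-wide average g(t)/(T + t).
g'(t) = 0.53·370·t^-0.47. Setting 0.53·370·t^-0.47 = 370·t^0.53/(18+t) gives 0.53(18+t) = t, so 0.47·t = 0.53×18.
t* = 0.53×18/0.47 = 20.3 min.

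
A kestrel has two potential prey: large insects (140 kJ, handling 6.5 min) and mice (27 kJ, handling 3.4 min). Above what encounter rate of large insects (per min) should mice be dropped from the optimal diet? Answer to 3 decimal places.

Drop mice once their profitability E₂/h₂ falls below the rate achievable on large insects alone: E₂/h₂ = λE₁/(1 + λh₁).
Solve for λ: λE₁h₂ = E₂(1 + λh₁) → λ(E₁h₂ − E₂h₁) = E₂ → λ = E₂/(E₁h₂ − E₂h₁).
λ = 27/(140×3.4 − 27×6.5) = 27/300.5 = 0.08985 per min.

0.090 per min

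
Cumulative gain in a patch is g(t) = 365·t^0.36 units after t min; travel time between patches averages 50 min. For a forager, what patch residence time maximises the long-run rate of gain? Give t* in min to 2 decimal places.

28.12 min

Optimal t* satisfies g'(t*) = g(t*)/(T + t*).
g'(t) = 0.36·365·t^-0.64. Setting 0.36·365·t^-0.64 = 365·t^0.36/(50+t) gives 0.36(50+t) = t, so 0.64·t = 0.36×50.
t* = 0.36×50/0.64 = 28.12 min.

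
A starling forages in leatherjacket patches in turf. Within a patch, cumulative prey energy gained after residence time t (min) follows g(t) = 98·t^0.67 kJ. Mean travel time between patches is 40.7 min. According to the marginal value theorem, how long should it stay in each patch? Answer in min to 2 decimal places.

By the marginal value theorem, leave when the instantaneous gain rate g'(t) equals the habitat-wide average g(t)/(T + t).
g'(t) = 0.67·98·t^-0.33. Setting 0.67·98·t^-0.33 = 98·t^0.67/(40.7+t) gives 0.67(40.7+t) = t, so 0.33·t = 0.67×40.7.
t* = 0.67×40.7/0.33 = 82.63 min.

82.63 min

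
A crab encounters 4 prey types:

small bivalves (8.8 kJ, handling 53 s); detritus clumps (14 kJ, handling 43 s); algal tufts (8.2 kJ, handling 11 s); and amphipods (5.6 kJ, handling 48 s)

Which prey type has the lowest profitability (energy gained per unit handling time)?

amphipods

Profitability E/h (kJ/s): small bivalves = 8.8/53 = 0.166, detritus clumps = 14/43 = 0.326, algal tufts = 8.2/11 = 0.745, amphipods = 5.6/48 = 0.117.
Ranked: algal tufts > detritus clumps > small bivalves > amphipods.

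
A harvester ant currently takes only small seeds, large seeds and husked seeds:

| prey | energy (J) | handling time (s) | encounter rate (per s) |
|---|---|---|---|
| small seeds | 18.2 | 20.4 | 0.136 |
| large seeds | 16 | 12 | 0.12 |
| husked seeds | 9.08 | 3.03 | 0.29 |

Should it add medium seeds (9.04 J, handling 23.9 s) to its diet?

No

Current rate: (0.136×18.2 + 0.12×16 + 0.29×9.08)/(1 + 0.136×20.4 + 0.12×12 + 0.29×3.03) = 1.154 J/s.
medium seeds: E/h = 9.04/23.9 = 0.3782 J/s.
Since 0.3782 < R, time spent handling medium seeds is better spent searching.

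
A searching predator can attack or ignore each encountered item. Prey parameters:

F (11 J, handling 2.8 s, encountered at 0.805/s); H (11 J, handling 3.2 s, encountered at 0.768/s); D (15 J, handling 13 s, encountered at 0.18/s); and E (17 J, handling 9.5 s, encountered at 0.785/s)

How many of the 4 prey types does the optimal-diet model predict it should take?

2

Rank by E/h (J/s): F 3.93, H 3.44, E 1.79, D 1.15. Include each in turn until the next type's E/h falls below the running intake rate.
Rate on top 1: 2.721. H: 3.44 > 2.721 → include.
Rate on top 2: 3.029. E: 1.79 < 3.029 → exclude; stop.
Optimal diet: F, H — 2 of 4 types.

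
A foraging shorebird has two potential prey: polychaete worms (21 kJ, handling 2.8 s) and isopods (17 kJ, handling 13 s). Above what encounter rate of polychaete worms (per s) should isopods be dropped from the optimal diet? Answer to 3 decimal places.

Drop isopods once their profitability E₂/h₂ falls below the rate achievable on polychaete worms alone: E₂/h₂ = λE₁/(1 + λh₁).
Solve for λ: λE₁h₂ = E₂(1 + λh₁) → λ(E₁h₂ − E₂h₁) = E₂ → λ = E₂/(E₁h₂ − E₂h₁).
λ = 17/(21×13 − 17×2.8) = 17/225.4 = 0.07542 per s.

0.075 per s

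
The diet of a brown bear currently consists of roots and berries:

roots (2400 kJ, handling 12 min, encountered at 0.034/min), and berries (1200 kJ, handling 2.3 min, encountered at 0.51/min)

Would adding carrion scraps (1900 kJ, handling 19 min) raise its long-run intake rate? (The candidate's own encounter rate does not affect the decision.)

Intake rate on the current diet: R = (0.034×2400 + 0.51×1200) / (1 + 0.034×12 + 0.51×2.3) = 693.6/2.581 = 268.7 kJ/min.
Profitability of carrion scraps: 1900/19 = 100 kJ/min.
100 < 268.7, so adding carrion scraps would lower the average — exclude it.

No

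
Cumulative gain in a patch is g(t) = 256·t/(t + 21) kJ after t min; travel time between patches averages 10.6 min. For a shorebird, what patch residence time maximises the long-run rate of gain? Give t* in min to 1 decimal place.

Optimal t* satisfies g'(t*) = g(t*)/(T + t*).
g'(t) = 256·21/(t + 21)². Setting 256·21/(t+21)² = 256t/[(t+21)(10.6+t)] gives 21(10.6+t) = t(t+21), so t² = 21×10.6 = 222.6.
t* = √222.6 = 14.92 min.

14.9 min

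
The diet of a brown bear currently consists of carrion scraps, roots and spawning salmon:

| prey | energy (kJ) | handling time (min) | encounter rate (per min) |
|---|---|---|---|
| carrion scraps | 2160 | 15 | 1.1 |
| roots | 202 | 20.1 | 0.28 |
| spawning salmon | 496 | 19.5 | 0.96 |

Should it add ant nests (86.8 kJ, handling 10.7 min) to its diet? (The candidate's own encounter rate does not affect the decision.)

Current rate: (1.1×2160 + 0.28×202 + 0.96×496)/(1 + 1.1×15 + 0.28×20.1 + 0.96×19.5) = 69.51 kJ/min.
Profitability of ant nests: 86.8/10.7 = 8.112 kJ/min.
8.112 < 69.51, so adding ant nests would lower the average — exclude it.

No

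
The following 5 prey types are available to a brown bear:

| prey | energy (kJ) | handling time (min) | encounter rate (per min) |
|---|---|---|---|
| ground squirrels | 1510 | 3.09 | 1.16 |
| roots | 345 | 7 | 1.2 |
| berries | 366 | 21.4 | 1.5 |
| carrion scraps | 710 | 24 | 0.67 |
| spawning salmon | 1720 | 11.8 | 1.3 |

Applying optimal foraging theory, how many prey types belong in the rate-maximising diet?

Profitabilities (E/h, kJ/min): ground squirrels 489, spawning salmon 146, roots 49.3, carrion scraps 29.6, berries 17.1. Add prey in this order while the next type's profitability exceeds the intake rate on those already taken.
Rate on top 1: 382.1. spawning salmon: 146 < 382.1 → exclude; stop.
Optimal diet: ground squirrels — 1 of 5 types.

1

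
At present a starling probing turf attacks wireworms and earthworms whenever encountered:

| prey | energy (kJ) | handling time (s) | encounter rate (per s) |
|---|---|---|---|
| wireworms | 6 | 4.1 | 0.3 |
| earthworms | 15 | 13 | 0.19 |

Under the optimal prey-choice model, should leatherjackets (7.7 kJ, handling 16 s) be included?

Intake rate on the current diet: R = (0.3×6 + 0.19×15) / (1 + 0.3×4.1 + 0.19×13) = 4.65/4.7 = 0.9894 kJ/s.
Profitability of leatherjackets: 7.7/16 = 0.4813 kJ/s.
0.4813 < 0.9894, so adding leatherjackets would lower the average — exclude it.

No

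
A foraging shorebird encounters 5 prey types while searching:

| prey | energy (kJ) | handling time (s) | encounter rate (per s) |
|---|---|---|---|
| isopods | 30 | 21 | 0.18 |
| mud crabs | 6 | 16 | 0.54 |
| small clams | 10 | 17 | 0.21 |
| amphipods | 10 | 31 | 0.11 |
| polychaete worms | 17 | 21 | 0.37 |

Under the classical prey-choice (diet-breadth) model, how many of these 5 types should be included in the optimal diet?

1

E/h in descending order: isopods 1.43, polychaete worms 0.81, small clams 0.588, mud crabs 0.375, amphipods 0.323 kJ/s. The optimal diet is the largest prefix of this list for which every included type satisfies E_i/h_i > R on the types above it.
Rate on top 1: 1.13. polychaete worms: 0.81 < 1.13 → exclude; stop.
Optimal diet: isopods — 1 of 5 types.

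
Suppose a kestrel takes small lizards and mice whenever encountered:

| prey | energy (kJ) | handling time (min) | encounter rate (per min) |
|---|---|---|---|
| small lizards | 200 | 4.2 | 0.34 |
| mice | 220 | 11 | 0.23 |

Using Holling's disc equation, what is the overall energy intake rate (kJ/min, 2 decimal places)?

R = Σλ_iE_i / (1 + Σλ_ih_i)
Numerator: 0.34×200 + 0.23×220 = 118.6
Denominator: 1 + 0.34×4.2 + 0.23×11 = 4.958
R = 118.6/4.958 = 23.92 kJ/min

23.92 kJ/min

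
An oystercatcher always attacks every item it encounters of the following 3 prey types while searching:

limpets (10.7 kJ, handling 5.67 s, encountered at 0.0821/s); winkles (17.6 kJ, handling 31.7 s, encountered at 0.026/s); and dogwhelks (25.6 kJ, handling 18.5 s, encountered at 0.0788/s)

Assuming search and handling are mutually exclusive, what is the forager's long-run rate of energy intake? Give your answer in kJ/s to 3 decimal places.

0.895 kJ/s

R = (0.0821×10.7 + 0.026×17.6 + 0.0788×25.6) / (1 + 0.0821×5.67 + 0.026×31.7 + 0.0788×18.5) = 3.353/3.748 = 0.8948 kJ/s.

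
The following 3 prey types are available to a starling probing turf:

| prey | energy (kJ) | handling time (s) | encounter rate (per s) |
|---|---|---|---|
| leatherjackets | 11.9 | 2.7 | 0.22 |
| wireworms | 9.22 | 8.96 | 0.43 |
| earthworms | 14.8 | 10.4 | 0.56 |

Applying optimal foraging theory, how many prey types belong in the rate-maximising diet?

Rank by E/h (kJ/s): leatherjackets 4.41, earthworms 1.42, wireworms 1.03. Include each in turn until the next type's E/h falls below the running intake rate.
Rate on top 1: 1.642. earthworms: 1.42 < 1.642 → exclude; stop.
Optimal diet: leatherjackets — 1 of 3 types.

1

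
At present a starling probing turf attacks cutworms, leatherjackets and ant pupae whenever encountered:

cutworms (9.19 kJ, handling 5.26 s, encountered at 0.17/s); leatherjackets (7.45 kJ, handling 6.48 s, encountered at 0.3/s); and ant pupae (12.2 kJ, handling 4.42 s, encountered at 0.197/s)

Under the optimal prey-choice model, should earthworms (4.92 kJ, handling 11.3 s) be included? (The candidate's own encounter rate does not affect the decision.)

On cutworms, leatherjackets and ant pupae alone, R = ΣλE/(1+Σλh) = 6.201/4.709 = 1.317 kJ/s.
Profitability of earthworms: 4.92/11.3 = 0.4354 kJ/s.
0.4354 < 1.317, so adding earthworms would lower the average — exclude it.

No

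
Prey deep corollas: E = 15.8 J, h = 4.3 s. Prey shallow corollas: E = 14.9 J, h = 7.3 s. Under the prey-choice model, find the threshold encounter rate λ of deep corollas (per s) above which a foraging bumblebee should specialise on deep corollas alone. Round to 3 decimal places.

The zero-one rule: include shallow corollas iff E₂/h₂ > λE₁/(1+λh₁). Equality gives the switch point.
λE₁h₂ = E₂ + λE₂h₁ ⇒ λ = E₂/(E₁h₂ − E₂h₁) = 14.9/(115.3 − 64.07) = 0.2906 per s.

0.291 per s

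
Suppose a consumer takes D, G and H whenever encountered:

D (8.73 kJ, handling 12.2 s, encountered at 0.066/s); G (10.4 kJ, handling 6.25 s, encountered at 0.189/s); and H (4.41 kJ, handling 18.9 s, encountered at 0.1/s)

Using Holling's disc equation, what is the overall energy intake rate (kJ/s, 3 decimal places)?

0.612 kJ/s

R = Σλ_iE_i / (1 + Σλ_ih_i)
Numerator: 0.066×8.73 + 0.189×10.4 + 0.1×4.41 = 2.983
Denominator: 1 + 0.066×12.2 + 0.189×6.25 + 0.1×18.9 = 4.876
R = 2.983/4.876 = 0.6117 kJ/s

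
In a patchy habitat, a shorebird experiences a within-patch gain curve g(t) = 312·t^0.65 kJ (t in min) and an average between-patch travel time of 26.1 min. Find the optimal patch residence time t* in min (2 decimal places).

By the marginal value theorem, leave when the instantaneous gain rate g'(t) equals the habitat-wide average g(t)/(T + t).
g'(t) = 0.65·312·t^-0.35. Setting 0.65·312·t^-0.35 = 312·t^0.65/(26.1+t) gives 0.65(26.1+t) = t, so 0.35·t = 0.65×26.1.
t* = 0.65×26.1/0.35 = 48.47 min.

48.47 min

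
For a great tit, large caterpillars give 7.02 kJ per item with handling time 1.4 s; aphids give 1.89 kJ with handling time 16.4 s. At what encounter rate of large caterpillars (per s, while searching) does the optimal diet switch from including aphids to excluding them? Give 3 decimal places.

The zero-one rule: include aphids iff E₂/h₂ > λE₁/(1+λh₁). Equality gives the switch point.
λE₁h₂ = E₂ + λE₂h₁ ⇒ λ = E₂/(E₁h₂ − E₂h₁) = 1.89/(115.1 − 2.646) = 0.0168 per s.

0.017 per s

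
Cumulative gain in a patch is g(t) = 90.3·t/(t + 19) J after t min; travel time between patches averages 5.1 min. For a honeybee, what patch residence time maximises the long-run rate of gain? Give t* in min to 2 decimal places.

Optimal t* satisfies g'(t*) = g(t*)/(T + t*).
g'(t) = 90.3·19/(t + 19)². Setting 90.3·19/(t+19)² = 90.3t/[(t+19)(5.1+t)] gives 19(5.1+t) = t(t+19), so t² = 19×5.1 = 96.9.
t* = √96.9 = 9.844 min.

9.84 min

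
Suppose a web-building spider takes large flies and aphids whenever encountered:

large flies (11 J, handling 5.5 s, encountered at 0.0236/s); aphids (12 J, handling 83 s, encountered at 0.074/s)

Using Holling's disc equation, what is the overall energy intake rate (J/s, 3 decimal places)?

Energy encountered per unit search time: 0.0236×11 + 0.074×12 = 1.148 J/s.
Handling time per unit search time: 0.0236×5.5 + 0.074×83 = 6.272.
Rate = 1.148/(1 + 6.272) = 0.1578 J/s.

0.158 J/s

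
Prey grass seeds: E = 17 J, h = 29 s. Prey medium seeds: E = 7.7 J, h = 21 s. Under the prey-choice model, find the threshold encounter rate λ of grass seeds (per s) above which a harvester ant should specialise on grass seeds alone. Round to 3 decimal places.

0.058 per s

The zero-one rule: include medium seeds iff E₂/h₂ > λE₁/(1+λh₁). Equality gives the switch point.
λE₁h₂ = E₂ + λE₂h₁ ⇒ λ = E₂/(E₁h₂ − E₂h₁) = 7.7/(357 − 223.3) = 0.05759 per s.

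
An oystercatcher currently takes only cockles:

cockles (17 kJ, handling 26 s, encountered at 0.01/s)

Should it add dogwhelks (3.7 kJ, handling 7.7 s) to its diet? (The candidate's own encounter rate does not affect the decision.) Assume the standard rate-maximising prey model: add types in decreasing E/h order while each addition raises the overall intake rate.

Yes

Current rate: (0.01×17)/(1 + 0.01×26) = 0.1349 kJ/s.
Profitability of dogwhelks: 3.7/7.7 = 0.4805 kJ/s.
0.4805 > 0.1349, so adding dogwhelks raises the average — include it.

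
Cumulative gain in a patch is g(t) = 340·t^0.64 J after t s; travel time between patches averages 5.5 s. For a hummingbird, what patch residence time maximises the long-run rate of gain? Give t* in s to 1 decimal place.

Optimal t* satisfies g'(t*) = g(t*)/(T + t*).
g'(t) = 0.64·340·t^-0.36. Setting 0.64·340·t^-0.36 = 340·t^0.64/(5.5+t) gives 0.64(5.5+t) = t, so 0.36·t = 0.64×5.5.
t* = 0.64×5.5/0.36 = 9.778 s.

9.8 s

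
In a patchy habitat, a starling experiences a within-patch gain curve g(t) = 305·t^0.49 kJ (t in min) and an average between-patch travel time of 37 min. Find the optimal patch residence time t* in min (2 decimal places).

Maximise g(t)/(T+t): set derivative to zero → g'(t)(T+t) = g(t).
g'(t) = 0.49·305·t^-0.51. Setting 0.49·305·t^-0.51 = 305·t^0.49/(37+t) gives 0.49(37+t) = t, so 0.51·t = 0.49×37.
t* = 0.49×37/0.51 = 35.55 min.

35.55 min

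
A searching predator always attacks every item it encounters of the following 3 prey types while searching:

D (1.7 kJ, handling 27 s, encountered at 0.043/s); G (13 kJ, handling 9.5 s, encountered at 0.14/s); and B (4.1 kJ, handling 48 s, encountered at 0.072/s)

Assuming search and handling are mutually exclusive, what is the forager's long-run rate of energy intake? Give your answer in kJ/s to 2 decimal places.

0.31 kJ/s

R = Σλ_iE_i / (1 + Σλ_ih_i)
Numerator: 0.043×1.7 + 0.14×13 + 0.072×4.1 = 2.188
Denominator: 1 + 0.043×27 + 0.14×9.5 + 0.072×48 = 6.947
R = 2.188/6.947 = 0.315 kJ/s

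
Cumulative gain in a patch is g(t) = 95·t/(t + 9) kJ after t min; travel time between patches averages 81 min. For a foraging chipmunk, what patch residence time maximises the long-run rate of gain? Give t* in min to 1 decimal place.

27.0 min

Optimal t* satisfies g'(t*) = g(t*)/(T + t*).
g'(t) = 95·9/(t + 9)². Setting 95·9/(t+9)² = 95t/[(t+9)(81+t)] gives 9(81+t) = t(t+9), so t² = 9×81 = 729.
t* = √729 = 27 min.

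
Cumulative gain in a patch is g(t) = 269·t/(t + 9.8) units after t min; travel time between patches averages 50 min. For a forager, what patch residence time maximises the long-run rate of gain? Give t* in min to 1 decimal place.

Optimal t* satisfies g'(t*) = g(t*)/(T + t*).
g'(t) = 269·9.8/(t + 9.8)². Setting 269·9.8/(t+9.8)² = 269t/[(t+9.8)(50+t)] gives 9.8(50+t) = t(t+9.8), so t² = 9.8×50 = 490.
t* = √490 = 22.14 min.

22.1 min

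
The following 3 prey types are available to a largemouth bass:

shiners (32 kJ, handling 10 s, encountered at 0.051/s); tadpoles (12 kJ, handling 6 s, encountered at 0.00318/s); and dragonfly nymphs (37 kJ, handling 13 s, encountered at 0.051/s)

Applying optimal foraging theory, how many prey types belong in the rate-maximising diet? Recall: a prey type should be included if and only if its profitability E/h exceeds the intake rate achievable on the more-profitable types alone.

3

E/h in descending order: shiners 3.2, dragonfly nymphs 2.85, tadpoles 2 kJ/s. The optimal diet is the largest prefix of this list for which every included type satisfies E_i/h_i > R on the types above it.
Rate on top 1: 1.081. dragonfly nymphs: 2.85 > 1.081 → include.
Rate on top 2: 1.619. tadpoles: 2 > 1.619 → include.
Optimal diet: shiners, dragonfly nymphs, tadpoles — 3 of 3 types.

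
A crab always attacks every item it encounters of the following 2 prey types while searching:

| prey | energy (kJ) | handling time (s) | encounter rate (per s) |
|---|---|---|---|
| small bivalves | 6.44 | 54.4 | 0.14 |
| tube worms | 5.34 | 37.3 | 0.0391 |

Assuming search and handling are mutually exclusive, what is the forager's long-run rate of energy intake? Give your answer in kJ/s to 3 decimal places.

R = (0.14×6.44 + 0.0391×5.34) / (1 + 0.14×54.4 + 0.0391×37.3) = 1.11/10.07 = 0.1102 kJ/s.

0.110 kJ/s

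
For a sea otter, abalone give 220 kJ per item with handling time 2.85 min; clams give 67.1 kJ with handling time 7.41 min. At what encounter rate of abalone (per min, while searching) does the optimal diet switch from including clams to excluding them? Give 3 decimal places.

0.047 per min

The zero-one rule: include clams iff E₂/h₂ > λE₁/(1+λh₁). Equality gives the switch point.
λE₁h₂ = E₂ + λE₂h₁ ⇒ λ = E₂/(E₁h₂ − E₂h₁) = 67.1/(1630 − 191.2) = 0.04663 per min.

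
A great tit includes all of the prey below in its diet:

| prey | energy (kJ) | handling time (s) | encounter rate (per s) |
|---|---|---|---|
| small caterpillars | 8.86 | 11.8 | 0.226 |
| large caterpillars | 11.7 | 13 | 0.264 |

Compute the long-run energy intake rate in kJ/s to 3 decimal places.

0.717 kJ/s

R = (0.226×8.86 + 0.264×11.7) / (1 + 0.226×11.8 + 0.264×13) = 5.091/7.099 = 0.7172 kJ/s.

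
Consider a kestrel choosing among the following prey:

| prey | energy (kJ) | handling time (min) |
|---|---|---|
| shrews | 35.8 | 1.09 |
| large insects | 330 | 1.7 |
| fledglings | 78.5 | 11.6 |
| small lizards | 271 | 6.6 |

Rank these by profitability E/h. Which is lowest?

fledglings

Profitability E/h (kJ/min): shrews = 35.8/1.09 = 32.8, large insects = 330/1.7 = 194, fledglings = 78.5/11.6 = 6.77, small lizards = 271/6.6 = 41.1.
Ranked: large insects > small lizards > shrews > fledglings.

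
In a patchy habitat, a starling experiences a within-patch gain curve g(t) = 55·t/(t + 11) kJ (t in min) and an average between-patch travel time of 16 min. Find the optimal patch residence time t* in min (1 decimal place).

Optimal t* satisfies g'(t*) = g(t*)/(T + t*).
g'(t) = 55·11/(t + 11)². Setting 55·11/(t+11)² = 55t/[(t+11)(16+t)] gives 11(16+t) = t(t+11), so t² = 11×16 = 176.
t* = √176 = 13.27 min.

13.3 min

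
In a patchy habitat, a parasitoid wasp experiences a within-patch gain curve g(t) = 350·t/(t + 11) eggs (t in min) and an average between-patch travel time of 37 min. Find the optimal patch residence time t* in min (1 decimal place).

Optimal t* satisfies g'(t*) = g(t*)/(T + t*).
g'(t) = 350·11/(t + 11)². Setting 350·11/(t+11)² = 350t/[(t+11)(37+t)] gives 11(37+t) = t(t+11), so t² = 11×37 = 407.
t* = √407 = 20.17 min.

20.2 min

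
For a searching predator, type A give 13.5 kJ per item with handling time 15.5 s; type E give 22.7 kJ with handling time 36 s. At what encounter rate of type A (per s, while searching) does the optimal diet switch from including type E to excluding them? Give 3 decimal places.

0.169 per s

Drop type E once their profitability E₂/h₂ falls below the rate achievable on type A alone: E₂/h₂ = λE₁/(1 + λh₁).
Solve for λ: λE₁h₂ = E₂(1 + λh₁) → λ(E₁h₂ − E₂h₁) = E₂ → λ = E₂/(E₁h₂ − E₂h₁).
λ = 22.7/(13.5×36 − 22.7×15.5) = 22.7/134.2 = 0.1692 per s.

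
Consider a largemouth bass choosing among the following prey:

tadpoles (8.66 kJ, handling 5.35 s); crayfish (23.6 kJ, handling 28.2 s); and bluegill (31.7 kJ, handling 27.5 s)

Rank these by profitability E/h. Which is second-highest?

In descending order of E/h:
tadpoles: 8.66/5.35 = 1.62 kJ/s
bluegill: 31.7/27.5 = 1.15 kJ/s
crayfish: 23.6/28.2 = 0.837 kJ/s

bluegill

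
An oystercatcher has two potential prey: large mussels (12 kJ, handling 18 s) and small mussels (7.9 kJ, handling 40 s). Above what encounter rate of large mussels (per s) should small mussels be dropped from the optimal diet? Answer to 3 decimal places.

At the threshold, the rate on large mussels alone equals the profitability of small mussels: λ·12/(1 + λ·18) = 7.9/40 = 0.1975.
Rearranging, λ(12 − 0.1975×18) = 0.1975, so λ = 0.1975/8.445 = 0.02339 per s.

0.023 per s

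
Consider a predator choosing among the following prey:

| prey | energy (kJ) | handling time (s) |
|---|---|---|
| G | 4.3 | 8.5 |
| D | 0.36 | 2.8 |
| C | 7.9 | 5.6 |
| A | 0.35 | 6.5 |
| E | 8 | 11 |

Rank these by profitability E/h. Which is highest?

C

Profitability E/h (kJ/s): G = 4.3/8.5 = 0.506, D = 0.36/2.8 = 0.129, C = 7.9/5.6 = 1.41, A = 0.35/6.5 = 0.0538, E = 8/11 = 0.727.
Ranked: C > E > G > D > A.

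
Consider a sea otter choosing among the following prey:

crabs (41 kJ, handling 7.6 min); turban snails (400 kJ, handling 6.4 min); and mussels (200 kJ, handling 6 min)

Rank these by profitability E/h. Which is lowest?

crabs

Profitability E/h (kJ/min): crabs = 41/7.6 = 5.39, turban snails = 400/6.4 = 62.5, mussels = 200/6 = 33.3.
Ranked: turban snails > mussels > crabs.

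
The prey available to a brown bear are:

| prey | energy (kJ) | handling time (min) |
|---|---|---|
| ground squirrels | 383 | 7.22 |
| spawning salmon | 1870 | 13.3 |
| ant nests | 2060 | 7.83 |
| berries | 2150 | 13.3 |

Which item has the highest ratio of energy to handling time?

ant nests

Profitability E/h (kJ/min): ground squirrels = 383/7.22 = 53, spawning salmon = 1870/13.3 = 141, ant nests = 2060/7.83 = 263, berries = 2150/13.3 = 162.
Ranked: ant nests > berries > spawning salmon > ground squirrels.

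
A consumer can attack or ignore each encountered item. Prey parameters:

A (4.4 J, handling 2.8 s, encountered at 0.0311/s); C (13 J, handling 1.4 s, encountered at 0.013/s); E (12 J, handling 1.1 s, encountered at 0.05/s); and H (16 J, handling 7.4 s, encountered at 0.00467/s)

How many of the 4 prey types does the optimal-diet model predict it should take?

4

Profitabilities (E/h, J/s): E 10.9, C 9.29, H 2.16, A 1.57. Add prey in this order while the next type's profitability exceeds the intake rate on those already taken.
Rate on top 1: 0.5687. C: 9.29 > 0.5687 → include.
Rate on top 2: 0.7165. H: 2.16 > 0.7165 → include.
Rate on top 3: 0.7616. A: 1.57 > 0.7616 → include.
Optimal diet: E, C, H, A — 4 of 4 types.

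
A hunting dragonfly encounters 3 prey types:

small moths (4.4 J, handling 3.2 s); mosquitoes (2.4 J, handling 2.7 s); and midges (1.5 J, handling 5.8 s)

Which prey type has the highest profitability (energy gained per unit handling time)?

In descending order of E/h:
small moths: 4.4/3.2 = 1.38 J/s
mosquitoes: 2.4/2.7 = 0.889 J/s
midges: 1.5/5.8 = 0.259 J/s

small moths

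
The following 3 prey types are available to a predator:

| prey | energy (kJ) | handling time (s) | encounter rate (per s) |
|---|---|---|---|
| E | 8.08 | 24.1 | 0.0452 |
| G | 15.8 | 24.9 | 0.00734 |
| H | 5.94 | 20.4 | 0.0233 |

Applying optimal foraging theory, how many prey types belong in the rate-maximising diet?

Rank by E/h (kJ/s): G 0.635, E 0.335, H 0.291. Include each in turn until the next type's E/h falls below the running intake rate.
Rate on top 1: 0.09805. E: 0.335 > 0.09805 → include.
Rate on top 2: 0.2118. H: 0.291 > 0.2118 → include.
Optimal diet: G, E, H — 3 of 3 types.

3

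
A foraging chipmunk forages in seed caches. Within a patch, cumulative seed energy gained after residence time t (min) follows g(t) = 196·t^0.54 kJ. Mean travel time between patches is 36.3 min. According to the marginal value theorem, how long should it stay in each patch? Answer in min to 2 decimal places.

42.61 min

Optimal t* satisfies g'(t*) = g(t*)/(T + t*).
g'(t) = 0.54·196·t^-0.46. Setting 0.54·196·t^-0.46 = 196·t^0.54/(36.3+t) gives 0.54(36.3+t) = t, so 0.46·t = 0.54×36.3.
t* = 0.54×36.3/0.46 = 42.61 min.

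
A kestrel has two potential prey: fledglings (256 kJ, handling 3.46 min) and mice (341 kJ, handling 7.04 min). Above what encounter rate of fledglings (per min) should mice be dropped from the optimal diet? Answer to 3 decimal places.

0.548 per min

Drop mice once their profitability E₂/h₂ falls below the rate achievable on fledglings alone: E₂/h₂ = λE₁/(1 + λh₁).
Solve for λ: λE₁h₂ = E₂(1 + λh₁) → λ(E₁h₂ − E₂h₁) = E₂ → λ = E₂/(E₁h₂ − E₂h₁).
λ = 341/(256×7.04 − 341×3.46) = 341/622.4 = 0.5479 per min.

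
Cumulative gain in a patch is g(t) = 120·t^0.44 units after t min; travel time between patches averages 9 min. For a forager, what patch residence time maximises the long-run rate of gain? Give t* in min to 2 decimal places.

Maximise g(t)/(T+t): set derivative to zero → g'(t)(T+t) = g(t).
g'(t) = 0.44·120·t^-0.56. Setting 0.44·120·t^-0.56 = 120·t^0.44/(9+t) gives 0.44(9+t) = t, so 0.56·t = 0.44×9.
t* = 0.44×9/0.56 = 7.071 min.

7.07 min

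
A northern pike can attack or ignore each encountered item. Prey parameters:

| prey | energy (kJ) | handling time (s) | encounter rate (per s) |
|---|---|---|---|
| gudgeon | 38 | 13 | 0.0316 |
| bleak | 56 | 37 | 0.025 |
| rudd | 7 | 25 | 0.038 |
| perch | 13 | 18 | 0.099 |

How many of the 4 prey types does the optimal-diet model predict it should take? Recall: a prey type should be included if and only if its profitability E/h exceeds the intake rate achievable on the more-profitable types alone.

2

Profitabilities (E/h, kJ/s): gudgeon 2.92, bleak 1.51, perch 0.722, rudd 0.28. Add prey in this order while the next type's profitability exceeds the intake rate on those already taken.
Rate on top 1: 0.8511. bleak: 1.51 > 0.8511 → include.
Rate on top 2: 1.113. perch: 0.722 < 1.113 → exclude; stop.
Optimal diet: gudgeon, bleak — 2 of 4 types.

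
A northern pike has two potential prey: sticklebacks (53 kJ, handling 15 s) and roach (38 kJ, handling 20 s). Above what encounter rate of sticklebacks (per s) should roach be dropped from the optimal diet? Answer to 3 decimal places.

The zero-one rule: include roach iff E₂/h₂ > λE₁/(1+λh₁). Equality gives the switch point.
λE₁h₂ = E₂ + λE₂h₁ ⇒ λ = E₂/(E₁h₂ − E₂h₁) = 38/(1060 − 570) = 0.07755 per s.

0.078 per s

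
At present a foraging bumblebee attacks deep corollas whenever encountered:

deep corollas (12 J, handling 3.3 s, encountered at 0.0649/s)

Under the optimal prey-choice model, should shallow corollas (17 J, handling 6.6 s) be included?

On deep corollas alone, R = ΣλE/(1+Σλh) = 0.7788/1.214 = 0.6414 J/s.
shallow corollas: E/h = 17/6.6 = 2.576 J/s.
Since 2.576 > R, including shallow corollas increases the long-run rate.

Yes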